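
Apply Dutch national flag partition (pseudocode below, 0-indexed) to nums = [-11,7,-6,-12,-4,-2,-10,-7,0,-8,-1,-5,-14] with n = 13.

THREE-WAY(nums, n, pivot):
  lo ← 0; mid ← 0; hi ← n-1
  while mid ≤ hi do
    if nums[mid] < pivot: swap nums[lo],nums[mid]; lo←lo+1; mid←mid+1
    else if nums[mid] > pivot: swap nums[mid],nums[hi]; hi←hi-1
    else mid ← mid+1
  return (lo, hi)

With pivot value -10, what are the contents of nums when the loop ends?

lo=0 mid=0 hi=12
-11<-10: swap(0,0), lo=1 mid=1 ⇒ [-11,7,-6,-12,-4,-2,-10,-7,0,-8,-1,-5,-14]
7>-10: swap(1,12), hi=11 ⇒ [-11,-14,-6,-12,-4,-2,-10,-7,0,-8,-1,-5,7]
-14<-10: swap(1,1), lo=2 mid=2 ⇒ [-11,-14,-6,-12,-4,-2,-10,-7,0,-8,-1,-5,7]
-6>-10: swap(2,11), hi=10 ⇒ [-11,-14,-5,-12,-4,-2,-10,-7,0,-8,-1,-6,7]
-5>-10: swap(2,10), hi=9 ⇒ [-11,-14,-1,-12,-4,-2,-10,-7,0,-8,-5,-6,7]
-1>-10: swap(2,9), hi=8 ⇒ [-11,-14,-8,-12,-4,-2,-10,-7,0,-1,-5,-6,7]
-8>-10: swap(2,8), hi=7 ⇒ [-11,-14,0,-12,-4,-2,-10,-7,-8,-1,-5,-6,7]
0>-10: swap(2,7), hi=6 ⇒ [-11,-14,-7,-12,-4,-2,-10,0,-8,-1,-5,-6,7]
-7>-10: swap(2,6), hi=5 ⇒ [-11,-14,-10,-12,-4,-2,-7,0,-8,-1,-5,-6,7]
-10=-10: mid=3
-12<-10: swap(2,3), lo=3 mid=4 ⇒ [-11,-14,-12,-10,-4,-2,-7,0,-8,-1,-5,-6,7]
-4>-10: swap(4,5), hi=4 ⇒ [-11,-14,-12,-10,-2,-4,-7,0,-8,-1,-5,-6,7]
-2>-10: swap(4,4), hi=3 ⇒ [-11,-14,-12,-10,-2,-4,-7,0,-8,-1,-5,-6,7]
done. lo=3 hi=3; nums=[-11,-14,-12,-10,-2,-4,-7,0,-8,-1,-5,-6,7]

[-11,-14,-12,-10,-2,-4,-7,0,-8,-1,-5,-6,7]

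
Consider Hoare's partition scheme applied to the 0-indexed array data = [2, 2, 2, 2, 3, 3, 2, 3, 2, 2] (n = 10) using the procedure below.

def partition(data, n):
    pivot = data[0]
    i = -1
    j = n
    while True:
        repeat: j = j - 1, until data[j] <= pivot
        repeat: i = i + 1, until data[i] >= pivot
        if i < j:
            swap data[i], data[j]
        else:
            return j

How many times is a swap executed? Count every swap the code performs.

pivot = data[0] = 2; i = -1, j = 10
j→9 (data[9]=2≤2), i→0 (data[0]=2≥2); i<j, swap → [2, 2, 2, 2, 3, 3, 2, 3, 2, 2]
j→8 (data[8]=2≤2), i→1 (data[1]=2≥2); i<j, swap → [2, 2, 2, 2, 3, 3, 2, 3, 2, 2]
j→6 (data[6]=2≤2), i→2 (data[2]=2≥2); i<j, swap → [2, 2, 2, 2, 3, 3, 2, 3, 2, 2]
j→3, i→3; i≥j, return j=3. data = [2, 2, 2, 2, 3, 3, 2, 3, 2, 2]

3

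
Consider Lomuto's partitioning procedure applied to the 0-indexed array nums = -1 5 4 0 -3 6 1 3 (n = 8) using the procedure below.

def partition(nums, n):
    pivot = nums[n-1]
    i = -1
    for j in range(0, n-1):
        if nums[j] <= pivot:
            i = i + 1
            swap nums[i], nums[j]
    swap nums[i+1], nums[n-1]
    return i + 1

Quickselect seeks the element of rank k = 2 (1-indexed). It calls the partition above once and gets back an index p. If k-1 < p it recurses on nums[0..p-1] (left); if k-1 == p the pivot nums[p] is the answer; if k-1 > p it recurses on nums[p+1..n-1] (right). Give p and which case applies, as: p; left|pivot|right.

4; left

pivot=3, i=-1
j=0: -1≤3, i=0, swap(0,0) ⇒ -1 5 4 0 -3 6 1 3
j=1: 5>3, skip
j=2: 4>3, skip
j=3: 0≤3, i=1, swap(1,3) ⇒ -1 0 4 5 -3 6 1 3
j=4: -3≤3, i=2, swap(2,4) ⇒ -1 0 -3 5 4 6 1 3
j=5: 6>3, skip
j=6: 1≤3, i=3, swap(3,6) ⇒ -1 0 -3 1 4 6 5 3
swap(4,7) ⇒ -1 0 -3 1 3 6 5 4; return 4
p = 4; k-1 = 1 < 4 ⇒ left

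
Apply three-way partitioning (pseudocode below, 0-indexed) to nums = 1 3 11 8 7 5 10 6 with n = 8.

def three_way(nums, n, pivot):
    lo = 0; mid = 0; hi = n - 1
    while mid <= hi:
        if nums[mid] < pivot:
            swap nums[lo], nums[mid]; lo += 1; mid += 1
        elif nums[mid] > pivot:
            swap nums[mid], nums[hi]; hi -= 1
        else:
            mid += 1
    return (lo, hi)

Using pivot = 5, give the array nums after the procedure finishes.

1 3 5 7 8 10 6 11

pivot = 5; lo=0, mid=0, hi=7
nums[mid]=1<5: swap nums[0],nums[0]; lo=1,mid=1 → 1 3 11 8 7 5 10 6
nums[mid]=3<5: swap nums[1],nums[1]; lo=2,mid=2 → 1 3 11 8 7 5 10 6
nums[mid]=11>5: swap nums[2],nums[7]; hi=6 → 1 3 6 8 7 5 10 11
nums[mid]=6>5: swap nums[2],nums[6]; hi=5 → 1 3 10 8 7 5 6 11
nums[mid]=10>5: swap nums[2],nums[5]; hi=4 → 1 3 5 8 7 10 6 11
nums[mid]=5=5: mid=3
nums[mid]=8>5: swap nums[3],nums[4]; hi=3 → 1 3 5 7 8 10 6 11
nums[mid]=7>5: swap nums[3],nums[3]; hi=2 → 1 3 5 7 8 10 6 11
end: lo=2, hi=2; nums = 1 3 5 7 8 10 6 11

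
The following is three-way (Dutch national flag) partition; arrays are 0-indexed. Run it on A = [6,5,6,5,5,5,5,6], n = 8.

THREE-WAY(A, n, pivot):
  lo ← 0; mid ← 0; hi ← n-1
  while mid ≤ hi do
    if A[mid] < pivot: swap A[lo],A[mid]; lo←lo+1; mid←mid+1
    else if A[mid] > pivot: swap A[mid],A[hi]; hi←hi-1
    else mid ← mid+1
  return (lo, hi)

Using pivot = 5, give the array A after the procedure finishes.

lo=0 mid=0 hi=7
6>5: swap(0,7), hi=6 ⇒ [6,5,6,5,5,5,5,6]
6>5: swap(0,6), hi=5 ⇒ [5,5,6,5,5,5,6,6]
5=5: mid=1
5=5: mid=2
6>5: swap(2,5), hi=4 ⇒ [5,5,5,5,5,6,6,6]
5=5: mid=3
5=5: mid=4
5=5: mid=5
done. lo=0 hi=4; A=[5,5,5,5,5,6,6,6]

[5,5,5,5,5,6,6,6]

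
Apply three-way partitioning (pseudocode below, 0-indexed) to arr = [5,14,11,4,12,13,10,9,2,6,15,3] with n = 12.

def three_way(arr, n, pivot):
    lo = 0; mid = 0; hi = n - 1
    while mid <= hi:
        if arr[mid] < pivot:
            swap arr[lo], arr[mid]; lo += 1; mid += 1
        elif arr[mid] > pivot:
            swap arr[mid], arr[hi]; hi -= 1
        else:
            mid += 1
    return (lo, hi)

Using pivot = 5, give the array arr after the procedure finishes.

[3,2,4,5,13,10,9,12,6,15,11,14]

lo=0 mid=0 hi=11
5=5: mid=1
14>5: swap(1,11), hi=10 ⇒ [5,3,11,4,12,13,10,9,2,6,15,14]
3<5: swap(0,1), lo=1 mid=2 ⇒ [3,5,11,4,12,13,10,9,2,6,15,14]
11>5: swap(2,10), hi=9 ⇒ [3,5,15,4,12,13,10,9,2,6,11,14]
15>5: swap(2,9), hi=8 ⇒ [3,5,6,4,12,13,10,9,2,15,11,14]
6>5: swap(2,8), hi=7 ⇒ [3,5,2,4,12,13,10,9,6,15,11,14]
2<5: swap(1,2), lo=2 mid=3 ⇒ [3,2,5,4,12,13,10,9,6,15,11,14]
4<5: swap(2,3), lo=3 mid=4 ⇒ [3,2,4,5,12,13,10,9,6,15,11,14]
12>5: swap(4,7), hi=6 ⇒ [3,2,4,5,9,13,10,12,6,15,11,14]
9>5: swap(4,6), hi=5 ⇒ [3,2,4,5,10,13,9,12,6,15,11,14]
10>5: swap(4,5), hi=4 ⇒ [3,2,4,5,13,10,9,12,6,15,11,14]
13>5: swap(4,4), hi=3 ⇒ [3,2,4,5,13,10,9,12,6,15,11,14]
done. lo=3 hi=3; arr=[3,2,4,5,13,10,9,12,6,15,11,14]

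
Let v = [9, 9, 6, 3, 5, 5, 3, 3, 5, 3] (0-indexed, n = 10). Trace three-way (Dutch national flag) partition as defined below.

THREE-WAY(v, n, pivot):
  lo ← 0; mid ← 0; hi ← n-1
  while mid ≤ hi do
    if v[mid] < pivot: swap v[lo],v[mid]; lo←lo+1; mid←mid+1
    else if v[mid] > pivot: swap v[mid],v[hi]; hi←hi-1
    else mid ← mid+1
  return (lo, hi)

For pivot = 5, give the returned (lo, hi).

(4, 6)

lo=0 mid=0 hi=9
9>5: swap(0,9), hi=8 ⇒ [3, 9, 6, 3, 5, 5, 3, 3, 5, 9]
3<5: swap(0,0), lo=1 mid=1 ⇒ [3, 9, 6, 3, 5, 5, 3, 3, 5, 9]
9>5: swap(1,8), hi=7 ⇒ [3, 5, 6, 3, 5, 5, 3, 3, 9, 9]
5=5: mid=2
6>5: swap(2,7), hi=6 ⇒ [3, 5, 3, 3, 5, 5, 3, 6, 9, 9]
3<5: swap(1,2), lo=2 mid=3 ⇒ [3, 3, 5, 3, 5, 5, 3, 6, 9, 9]
3<5: swap(2,3), lo=3 mid=4 ⇒ [3, 3, 3, 5, 5, 5, 3, 6, 9, 9]
5=5: mid=5
5=5: mid=6
3<5: swap(3,6), lo=4 mid=7 ⇒ [3, 3, 3, 3, 5, 5, 5, 6, 9, 9]
done. lo=4 hi=6; v=[3, 3, 3, 3, 5, 5, 5, 6, 9, 9]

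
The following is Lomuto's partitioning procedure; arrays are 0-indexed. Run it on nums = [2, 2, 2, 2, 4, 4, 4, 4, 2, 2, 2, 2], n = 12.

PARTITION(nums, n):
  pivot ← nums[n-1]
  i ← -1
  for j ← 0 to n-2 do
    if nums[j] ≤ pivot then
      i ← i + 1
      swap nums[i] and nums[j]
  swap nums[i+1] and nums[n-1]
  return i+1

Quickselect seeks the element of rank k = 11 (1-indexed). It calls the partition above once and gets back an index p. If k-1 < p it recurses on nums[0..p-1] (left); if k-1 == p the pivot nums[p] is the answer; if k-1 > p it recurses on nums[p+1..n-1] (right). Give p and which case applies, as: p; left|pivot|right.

pivot = nums[11] = 2; i = -1
j=0: nums[0]=2 ≤ 2 → i=0, swap nums[0],nums[0] (no change) → [2, 2, 2, 2, 4, 4, 4, 4, 2, 2, 2, 2]
j=1: nums[1]=2 ≤ 2 → i=1, swap nums[1],nums[1] (no change) → [2, 2, 2, 2, 4, 4, 4, 4, 2, 2, 2, 2]
j=2: nums[2]=2 ≤ 2 → i=2, swap nums[2],nums[2] (no change) → [2, 2, 2, 2, 4, 4, 4, 4, 2, 2, 2, 2]
j=3: nums[3]=2 ≤ 2 → i=3, swap nums[3],nums[3] (no change) → [2, 2, 2, 2, 4, 4, 4, 4, 2, 2, 2, 2]
j=4: nums[4]=4 > 2 → no swap
j=5: nums[5]=4 > 2 → no swap
j=6: nums[6]=4 > 2 → no swap
j=7: nums[7]=4 > 2 → no swap
j=8: nums[8]=2 ≤ 2 → i=4, swap nums[4],nums[8] → [2, 2, 2, 2, 2, 4, 4, 4, 4, 2, 2, 2]
j=9: nums[9]=2 ≤ 2 → i=5, swap nums[5],nums[9] → [2, 2, 2, 2, 2, 2, 4, 4, 4, 4, 2, 2]
j=10: nums[10]=2 ≤ 2 → i=6, swap nums[6],nums[10] → [2, 2, 2, 2, 2, 2, 2, 4, 4, 4, 4, 2]
final swap nums[7],nums[11] → [2, 2, 2, 2, 2, 2, 2, 2, 4, 4, 4, 4]; return 7
p = 7; k-1 = 10 > 7 ⇒ right

7; right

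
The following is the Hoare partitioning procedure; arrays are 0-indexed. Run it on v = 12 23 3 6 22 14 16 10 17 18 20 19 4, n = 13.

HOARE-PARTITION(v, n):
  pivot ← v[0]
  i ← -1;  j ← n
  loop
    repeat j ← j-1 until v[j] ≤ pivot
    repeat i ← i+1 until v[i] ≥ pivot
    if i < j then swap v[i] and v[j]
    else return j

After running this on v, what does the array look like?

pivot=12
j stops at 12 (4), i stops at 0 (12); swap ⇒ 4 23 3 6 22 14 16 10 17 18 20 19 12
j stops at 7 (10), i stops at 1 (23); swap ⇒ 4 10 3 6 22 14 16 23 17 18 20 19 12
j stops at 3, i stops at 4; i≥j ⇒ return 3. v=4 10 3 6 22 14 16 23 17 18 20 19 12

4 10 3 6 22 14 16 23 17 18 20 19 12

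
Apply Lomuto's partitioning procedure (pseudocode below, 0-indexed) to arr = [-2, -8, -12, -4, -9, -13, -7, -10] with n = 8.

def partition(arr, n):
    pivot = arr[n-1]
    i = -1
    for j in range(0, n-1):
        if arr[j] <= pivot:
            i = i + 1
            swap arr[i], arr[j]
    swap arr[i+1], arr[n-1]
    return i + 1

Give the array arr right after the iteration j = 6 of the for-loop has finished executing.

pivot = arr[7] = -10; i = -1
j=0: arr[0]=-2 > -10 → no swap
j=1: arr[1]=-8 > -10 → no swap
j=2: arr[2]=-12 ≤ -10 → i=0, swap arr[0],arr[2] → [-12, -8, -2, -4, -9, -13, -7, -10]
j=3: arr[3]=-4 > -10 → no swap
j=4: arr[4]=-9 > -10 → no swap
j=5: arr[5]=-13 ≤ -10 → i=1, swap arr[1],arr[5] → [-12, -13, -2, -4, -9, -8, -7, -10]
j=6: arr[6]=-7 > -10 → no swap
(after j=6) arr = [-12, -13, -2, -4, -9, -8, -7, -10]

[-12, -13, -2, -4, -9, -8, -7, -10]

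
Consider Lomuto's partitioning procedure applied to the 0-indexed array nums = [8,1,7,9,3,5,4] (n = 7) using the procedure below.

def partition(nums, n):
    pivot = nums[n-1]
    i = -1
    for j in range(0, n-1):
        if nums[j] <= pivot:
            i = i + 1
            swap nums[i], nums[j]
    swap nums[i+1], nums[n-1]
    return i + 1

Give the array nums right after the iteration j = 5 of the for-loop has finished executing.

pivot = nums[6] = 4; i = -1
j=0: nums[0]=8 > 4 → no swap
j=1: nums[1]=1 ≤ 4 → i=0, swap nums[0],nums[1] → [1,8,7,9,3,5,4]
j=2: nums[2]=7 > 4 → no swap
j=3: nums[3]=9 > 4 → no swap
j=4: nums[4]=3 ≤ 4 → i=1, swap nums[1],nums[4] → [1,3,7,9,8,5,4]
j=5: nums[5]=5 > 4 → no swap
(after j=5) nums = [1,3,7,9,8,5,4]

[1,3,7,9,8,5,4]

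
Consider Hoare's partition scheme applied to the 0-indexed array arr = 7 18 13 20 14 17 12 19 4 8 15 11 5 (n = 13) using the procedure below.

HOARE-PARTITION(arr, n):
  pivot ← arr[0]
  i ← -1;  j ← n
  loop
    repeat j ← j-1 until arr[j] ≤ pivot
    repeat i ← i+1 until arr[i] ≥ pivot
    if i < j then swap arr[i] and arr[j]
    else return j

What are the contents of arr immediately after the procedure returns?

pivot = arr[0] = 7; i = -1, j = 13
j→12 (arr[12]=5≤7), i→0 (arr[0]=7≥7); i<j, swap → 5 18 13 20 14 17 12 19 4 8 15 11 7
j→8 (arr[8]=4≤7), i→1 (arr[1]=18≥7); i<j, swap → 5 4 13 20 14 17 12 19 18 8 15 11 7
j→1, i→2; i≥j, return j=1. arr = 5 4 13 20 14 17 12 19 18 8 15 11 7

5 4 13 20 14 17 12 19 18 8 15 11 7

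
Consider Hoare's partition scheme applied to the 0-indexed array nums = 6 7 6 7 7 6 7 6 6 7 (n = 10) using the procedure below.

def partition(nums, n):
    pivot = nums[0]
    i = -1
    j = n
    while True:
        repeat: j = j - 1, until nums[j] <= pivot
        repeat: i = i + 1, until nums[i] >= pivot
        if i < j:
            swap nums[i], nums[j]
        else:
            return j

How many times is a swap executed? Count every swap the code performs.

3

pivot = nums[0] = 6; i = -1, j = 10
j→8 (nums[8]=6≤6), i→0 (nums[0]=6≥6); i<j, swap → 6 7 6 7 7 6 7 6 6 7
j→7 (nums[7]=6≤6), i→1 (nums[1]=7≥6); i<j, swap → 6 6 6 7 7 6 7 7 6 7
j→5 (nums[5]=6≤6), i→2 (nums[2]=6≥6); i<j, swap → 6 6 6 7 7 6 7 7 6 7
j→2, i→3; i≥j, return j=2. nums = 6 6 6 7 7 6 7 7 6 7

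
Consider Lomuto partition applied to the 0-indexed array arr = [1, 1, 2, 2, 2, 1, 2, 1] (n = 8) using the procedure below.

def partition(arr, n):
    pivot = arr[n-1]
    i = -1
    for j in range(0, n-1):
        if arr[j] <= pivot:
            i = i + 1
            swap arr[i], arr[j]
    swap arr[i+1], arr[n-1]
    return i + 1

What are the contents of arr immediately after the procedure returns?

pivot = arr[7] = 1; i = -1
j=0: arr[0]=1 ≤ 1 → i=0, swap arr[0],arr[0] (no change) → [1, 1, 2, 2, 2, 1, 2, 1]
j=1: arr[1]=1 ≤ 1 → i=1, swap arr[1],arr[1] (no change) → [1, 1, 2, 2, 2, 1, 2, 1]
j=2: arr[2]=2 > 1 → no swap
j=3: arr[3]=2 > 1 → no swap
j=4: arr[4]=2 > 1 → no swap
j=5: arr[5]=1 ≤ 1 → i=2, swap arr[2],arr[5] → [1, 1, 1, 2, 2, 2, 2, 1]
j=6: arr[6]=2 > 1 → no swap
final swap arr[3],arr[7] → [1, 1, 1, 1, 2, 2, 2, 2]; return 3

[1, 1, 1, 1, 2, 2, 2, 2]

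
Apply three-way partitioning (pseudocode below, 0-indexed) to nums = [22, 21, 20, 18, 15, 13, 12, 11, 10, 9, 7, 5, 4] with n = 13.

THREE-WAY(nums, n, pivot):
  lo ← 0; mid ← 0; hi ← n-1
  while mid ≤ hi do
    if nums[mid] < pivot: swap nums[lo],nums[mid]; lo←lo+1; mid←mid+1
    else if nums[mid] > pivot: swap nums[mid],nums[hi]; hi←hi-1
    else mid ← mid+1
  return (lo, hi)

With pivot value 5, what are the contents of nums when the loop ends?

[4, 5, 18, 15, 13, 12, 11, 10, 9, 7, 20, 21, 22]

lo=0 mid=0 hi=12
22>5: swap(0,12), hi=11 ⇒ [4, 21, 20, 18, 15, 13, 12, 11, 10, 9, 7, 5, 22]
4<5: swap(0,0), lo=1 mid=1 ⇒ [4, 21, 20, 18, 15, 13, 12, 11, 10, 9, 7, 5, 22]
21>5: swap(1,11), hi=10 ⇒ [4, 5, 20, 18, 15, 13, 12, 11, 10, 9, 7, 21, 22]
5=5: mid=2
20>5: swap(2,10), hi=9 ⇒ [4, 5, 7, 18, 15, 13, 12, 11, 10, 9, 20, 21, 22]
7>5: swap(2,9), hi=8 ⇒ [4, 5, 9, 18, 15, 13, 12, 11, 10, 7, 20, 21, 22]
9>5: swap(2,8), hi=7 ⇒ [4, 5, 10, 18, 15, 13, 12, 11, 9, 7, 20, 21, 22]
10>5: swap(2,7), hi=6 ⇒ [4, 5, 11, 18, 15, 13, 12, 10, 9, 7, 20, 21, 22]
11>5: swap(2,6), hi=5 ⇒ [4, 5, 12, 18, 15, 13, 11, 10, 9, 7, 20, 21, 22]
12>5: swap(2,5), hi=4 ⇒ [4, 5, 13, 18, 15, 12, 11, 10, 9, 7, 20, 21, 22]
13>5: swap(2,4), hi=3 ⇒ [4, 5, 15, 18, 13, 12, 11, 10, 9, 7, 20, 21, 22]
15>5: swap(2,3), hi=2 ⇒ [4, 5, 18, 15, 13, 12, 11, 10, 9, 7, 20, 21, 22]
18>5: swap(2,2), hi=1 ⇒ [4, 5, 18, 15, 13, 12, 11, 10, 9, 7, 20, 21, 22]
done. lo=1 hi=1; nums=[4, 5, 18, 15, 13, 12, 11, 10, 9, 7, 20, 21, 22]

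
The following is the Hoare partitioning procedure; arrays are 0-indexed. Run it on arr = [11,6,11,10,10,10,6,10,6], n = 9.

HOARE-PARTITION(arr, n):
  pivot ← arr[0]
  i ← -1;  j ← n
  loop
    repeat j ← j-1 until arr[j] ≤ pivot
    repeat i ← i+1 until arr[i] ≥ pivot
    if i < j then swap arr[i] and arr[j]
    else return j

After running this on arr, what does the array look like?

pivot=11
j stops at 8 (6), i stops at 0 (11); swap ⇒ [6,6,11,10,10,10,6,10,11]
j stops at 7 (10), i stops at 2 (11); swap ⇒ [6,6,10,10,10,10,6,11,11]
j stops at 6, i stops at 7; i≥j ⇒ return 6. arr=[6,6,10,10,10,10,6,11,11]

[6,6,10,10,10,10,6,11,11]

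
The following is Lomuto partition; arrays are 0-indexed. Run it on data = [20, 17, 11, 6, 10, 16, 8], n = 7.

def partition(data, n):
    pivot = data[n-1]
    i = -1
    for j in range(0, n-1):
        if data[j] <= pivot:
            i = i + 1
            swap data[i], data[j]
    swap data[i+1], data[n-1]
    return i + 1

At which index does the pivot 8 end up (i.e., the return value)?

1

pivot=8, i=-1
j=0: 20>8, skip
j=1: 17>8, skip
j=2: 11>8, skip
j=3: 6≤8, i=0, swap(0,3) ⇒ [6, 17, 11, 20, 10, 16, 8]
j=4: 10>8, skip
j=5: 16>8, skip
swap(1,6) ⇒ [6, 8, 11, 20, 10, 16, 17]; return 1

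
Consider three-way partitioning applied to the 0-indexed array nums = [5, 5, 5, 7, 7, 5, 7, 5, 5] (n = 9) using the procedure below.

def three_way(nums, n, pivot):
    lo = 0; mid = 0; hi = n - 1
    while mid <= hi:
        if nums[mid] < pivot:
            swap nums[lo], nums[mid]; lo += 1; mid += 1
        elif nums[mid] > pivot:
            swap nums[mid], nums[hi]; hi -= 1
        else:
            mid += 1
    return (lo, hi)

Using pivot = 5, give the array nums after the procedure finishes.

pivot = 5; lo=0, mid=0, hi=8
nums[mid]=5=5: mid=1
nums[mid]=5=5: mid=2
nums[mid]=5=5: mid=3
nums[mid]=7>5: swap nums[3],nums[8]; hi=7 → [5, 5, 5, 5, 7, 5, 7, 5, 7]
nums[mid]=5=5: mid=4
nums[mid]=7>5: swap nums[4],nums[7]; hi=6 → [5, 5, 5, 5, 5, 5, 7, 7, 7]
nums[mid]=5=5: mid=5
nums[mid]=5=5: mid=6
nums[mid]=7>5: swap nums[6],nums[6]; hi=5 → [5, 5, 5, 5, 5, 5, 7, 7, 7]
end: lo=0, hi=5; nums = [5, 5, 5, 5, 5, 5, 7, 7, 7]

[5, 5, 5, 5, 5, 5, 7, 7, 7]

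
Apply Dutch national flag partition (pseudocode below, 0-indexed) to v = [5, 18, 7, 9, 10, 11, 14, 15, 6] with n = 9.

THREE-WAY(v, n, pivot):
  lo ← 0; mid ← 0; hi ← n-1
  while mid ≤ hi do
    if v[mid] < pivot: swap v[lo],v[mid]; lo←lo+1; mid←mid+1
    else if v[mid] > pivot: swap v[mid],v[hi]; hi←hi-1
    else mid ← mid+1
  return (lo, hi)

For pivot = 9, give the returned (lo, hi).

(3, 3)

lo=0 mid=0 hi=8
5<9: swap(0,0), lo=1 mid=1 ⇒ [5, 18, 7, 9, 10, 11, 14, 15, 6]
18>9: swap(1,8), hi=7 ⇒ [5, 6, 7, 9, 10, 11, 14, 15, 18]
6<9: swap(1,1), lo=2 mid=2 ⇒ [5, 6, 7, 9, 10, 11, 14, 15, 18]
7<9: swap(2,2), lo=3 mid=3 ⇒ [5, 6, 7, 9, 10, 11, 14, 15, 18]
9=9: mid=4
10>9: swap(4,7), hi=6 ⇒ [5, 6, 7, 9, 15, 11, 14, 10, 18]
15>9: swap(4,6), hi=5 ⇒ [5, 6, 7, 9, 14, 11, 15, 10, 18]
14>9: swap(4,5), hi=4 ⇒ [5, 6, 7, 9, 11, 14, 15, 10, 18]
11>9: swap(4,4), hi=3 ⇒ [5, 6, 7, 9, 11, 14, 15, 10, 18]
done. lo=3 hi=3; v=[5, 6, 7, 9, 11, 14, 15, 10, 18]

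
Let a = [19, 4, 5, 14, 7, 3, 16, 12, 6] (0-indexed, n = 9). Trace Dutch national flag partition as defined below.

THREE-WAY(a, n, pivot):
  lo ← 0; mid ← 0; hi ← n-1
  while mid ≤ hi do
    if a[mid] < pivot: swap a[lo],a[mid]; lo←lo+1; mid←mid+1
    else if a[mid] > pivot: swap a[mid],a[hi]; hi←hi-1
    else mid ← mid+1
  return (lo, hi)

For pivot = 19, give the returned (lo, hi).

lo=0 mid=0 hi=8
19=19: mid=1
4<19: swap(0,1), lo=1 mid=2 ⇒ [4, 19, 5, 14, 7, 3, 16, 12, 6]
5<19: swap(1,2), lo=2 mid=3 ⇒ [4, 5, 19, 14, 7, 3, 16, 12, 6]
14<19: swap(2,3), lo=3 mid=4 ⇒ [4, 5, 14, 19, 7, 3, 16, 12, 6]
7<19: swap(3,4), lo=4 mid=5 ⇒ [4, 5, 14, 7, 19, 3, 16, 12, 6]
3<19: swap(4,5), lo=5 mid=6 ⇒ [4, 5, 14, 7, 3, 19, 16, 12, 6]
16<19: swap(5,6), lo=6 mid=7 ⇒ [4, 5, 14, 7, 3, 16, 19, 12, 6]
12<19: swap(6,7), lo=7 mid=8 ⇒ [4, 5, 14, 7, 3, 16, 12, 19, 6]
6<19: swap(7,8), lo=8 mid=9 ⇒ [4, 5, 14, 7, 3, 16, 12, 6, 19]
done. lo=8 hi=8; a=[4, 5, 14, 7, 3, 16, 12, 6, 19]

(8, 8)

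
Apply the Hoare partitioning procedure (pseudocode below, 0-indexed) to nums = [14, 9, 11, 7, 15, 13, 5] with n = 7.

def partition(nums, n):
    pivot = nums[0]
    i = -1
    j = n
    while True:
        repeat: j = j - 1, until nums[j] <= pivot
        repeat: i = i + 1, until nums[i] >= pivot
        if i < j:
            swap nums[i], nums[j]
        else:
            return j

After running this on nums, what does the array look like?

[5, 9, 11, 7, 13, 15, 14]

pivot=14
j stops at 6 (5), i stops at 0 (14); swap ⇒ [5, 9, 11, 7, 15, 13, 14]
j stops at 5 (13), i stops at 4 (15); swap ⇒ [5, 9, 11, 7, 13, 15, 14]
j stops at 4, i stops at 5; i≥j ⇒ return 4. nums=[5, 9, 11, 7, 13, 15, 14]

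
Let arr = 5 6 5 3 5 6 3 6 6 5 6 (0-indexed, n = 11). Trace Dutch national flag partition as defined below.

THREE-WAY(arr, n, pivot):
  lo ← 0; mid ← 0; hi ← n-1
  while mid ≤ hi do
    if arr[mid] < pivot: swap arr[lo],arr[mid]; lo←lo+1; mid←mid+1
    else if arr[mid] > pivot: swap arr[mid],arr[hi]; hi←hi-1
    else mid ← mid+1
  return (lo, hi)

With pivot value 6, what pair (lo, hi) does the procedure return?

(6, 10)

pivot = 6; lo=0, mid=0, hi=10
arr[mid]=5<6: swap arr[0],arr[0]; lo=1,mid=1 → 5 6 5 3 5 6 3 6 6 5 6
arr[mid]=6=6: mid=2
arr[mid]=5<6: swap arr[1],arr[2]; lo=2,mid=3 → 5 5 6 3 5 6 3 6 6 5 6
arr[mid]=3<6: swap arr[2],arr[3]; lo=3,mid=4 → 5 5 3 6 5 6 3 6 6 5 6
arr[mid]=5<6: swap arr[3],arr[4]; lo=4,mid=5 → 5 5 3 5 6 6 3 6 6 5 6
arr[mid]=6=6: mid=6
arr[mid]=3<6: swap arr[4],arr[6]; lo=5,mid=7 → 5 5 3 5 3 6 6 6 6 5 6
arr[mid]=6=6: mid=8
arr[mid]=6=6: mid=9
arr[mid]=5<6: swap arr[5],arr[9]; lo=6,mid=10 → 5 5 3 5 3 5 6 6 6 6 6
arr[mid]=6=6: mid=11
end: lo=6, hi=10; arr = 5 5 3 5 3 5 6 6 6 6 6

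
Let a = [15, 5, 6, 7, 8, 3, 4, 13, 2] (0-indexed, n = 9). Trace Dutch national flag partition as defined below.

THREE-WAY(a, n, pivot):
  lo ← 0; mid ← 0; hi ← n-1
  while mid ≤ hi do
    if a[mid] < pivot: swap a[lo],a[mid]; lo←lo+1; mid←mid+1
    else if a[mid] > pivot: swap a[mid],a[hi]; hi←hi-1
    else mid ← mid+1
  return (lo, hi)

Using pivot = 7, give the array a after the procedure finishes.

[2, 5, 6, 4, 3, 7, 13, 8, 15]

lo=0 mid=0 hi=8
15>7: swap(0,8), hi=7 ⇒ [2, 5, 6, 7, 8, 3, 4, 13, 15]
2<7: swap(0,0), lo=1 mid=1 ⇒ [2, 5, 6, 7, 8, 3, 4, 13, 15]
5<7: swap(1,1), lo=2 mid=2 ⇒ [2, 5, 6, 7, 8, 3, 4, 13, 15]
6<7: swap(2,2), lo=3 mid=3 ⇒ [2, 5, 6, 7, 8, 3, 4, 13, 15]
7=7: mid=4
8>7: swap(4,7), hi=6 ⇒ [2, 5, 6, 7, 13, 3, 4, 8, 15]
13>7: swap(4,6), hi=5 ⇒ [2, 5, 6, 7, 4, 3, 13, 8, 15]
4<7: swap(3,4), lo=4 mid=5 ⇒ [2, 5, 6, 4, 7, 3, 13, 8, 15]
3<7: swap(4,5), lo=5 mid=6 ⇒ [2, 5, 6, 4, 3, 7, 13, 8, 15]
done. lo=5 hi=5; a=[2, 5, 6, 4, 3, 7, 13, 8, 15]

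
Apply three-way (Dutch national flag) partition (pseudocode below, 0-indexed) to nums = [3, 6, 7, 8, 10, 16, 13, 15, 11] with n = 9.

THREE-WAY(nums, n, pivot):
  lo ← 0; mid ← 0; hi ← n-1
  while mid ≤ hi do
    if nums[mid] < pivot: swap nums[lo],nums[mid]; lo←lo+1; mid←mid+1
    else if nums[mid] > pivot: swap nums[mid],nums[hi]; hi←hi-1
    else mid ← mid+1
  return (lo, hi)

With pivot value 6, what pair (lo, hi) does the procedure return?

lo=0 mid=0 hi=8
3<6: swap(0,0), lo=1 mid=1 ⇒ [3, 6, 7, 8, 10, 16, 13, 15, 11]
6=6: mid=2
7>6: swap(2,8), hi=7 ⇒ [3, 6, 11, 8, 10, 16, 13, 15, 7]
11>6: swap(2,7), hi=6 ⇒ [3, 6, 15, 8, 10, 16, 13, 11, 7]
15>6: swap(2,6), hi=5 ⇒ [3, 6, 13, 8, 10, 16, 15, 11, 7]
13>6: swap(2,5), hi=4 ⇒ [3, 6, 16, 8, 10, 13, 15, 11, 7]
16>6: swap(2,4), hi=3 ⇒ [3, 6, 10, 8, 16, 13, 15, 11, 7]
10>6: swap(2,3), hi=2 ⇒ [3, 6, 8, 10, 16, 13, 15, 11, 7]
8>6: swap(2,2), hi=1 ⇒ [3, 6, 8, 10, 16, 13, 15, 11, 7]
done. lo=1 hi=1; nums=[3, 6, 8, 10, 16, 13, 15, 11, 7]

(1, 1)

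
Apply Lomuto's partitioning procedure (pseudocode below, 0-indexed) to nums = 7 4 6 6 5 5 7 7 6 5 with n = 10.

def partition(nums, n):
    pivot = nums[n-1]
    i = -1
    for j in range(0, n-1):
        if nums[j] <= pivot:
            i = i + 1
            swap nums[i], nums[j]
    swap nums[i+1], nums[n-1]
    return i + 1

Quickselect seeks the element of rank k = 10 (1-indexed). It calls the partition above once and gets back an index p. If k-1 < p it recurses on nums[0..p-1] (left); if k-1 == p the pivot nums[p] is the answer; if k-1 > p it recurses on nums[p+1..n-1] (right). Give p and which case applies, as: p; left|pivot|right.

3; right

pivot = nums[9] = 5; i = -1
j=0: nums[0]=7 > 5 → no swap
j=1: nums[1]=4 ≤ 5 → i=0, swap nums[0],nums[1] → 4 7 6 6 5 5 7 7 6 5
j=2: nums[2]=6 > 5 → no swap
j=3: nums[3]=6 > 5 → no swap
j=4: nums[4]=5 ≤ 5 → i=1, swap nums[1],nums[4] → 4 5 6 6 7 5 7 7 6 5
j=5: nums[5]=5 ≤ 5 → i=2, swap nums[2],nums[5] → 4 5 5 6 7 6 7 7 6 5
j=6: nums[6]=7 > 5 → no swap
j=7: nums[7]=7 > 5 → no swap
j=8: nums[8]=6 > 5 → no swap
final swap nums[3],nums[9] → 4 5 5 5 7 6 7 7 6 6; return 3
p = 3; k-1 = 9 > 3 ⇒ right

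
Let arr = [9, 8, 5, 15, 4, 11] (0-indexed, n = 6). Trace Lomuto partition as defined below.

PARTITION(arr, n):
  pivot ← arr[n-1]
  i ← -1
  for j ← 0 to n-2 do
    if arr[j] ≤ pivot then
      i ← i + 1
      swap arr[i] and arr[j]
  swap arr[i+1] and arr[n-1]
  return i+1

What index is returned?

4

pivot = arr[5] = 11; i = -1
j=0: arr[0]=9 ≤ 11 → i=0, swap arr[0],arr[0] (no change) → [9, 8, 5, 15, 4, 11]
j=1: arr[1]=8 ≤ 11 → i=1, swap arr[1],arr[1] (no change) → [9, 8, 5, 15, 4, 11]
j=2: arr[2]=5 ≤ 11 → i=2, swap arr[2],arr[2] (no change) → [9, 8, 5, 15, 4, 11]
j=3: arr[3]=15 > 11 → no swap
j=4: arr[4]=4 ≤ 11 → i=3, swap arr[3],arr[4] → [9, 8, 5, 4, 15, 11]
final swap arr[4],arr[5] → [9, 8, 5, 4, 11, 15]; return 4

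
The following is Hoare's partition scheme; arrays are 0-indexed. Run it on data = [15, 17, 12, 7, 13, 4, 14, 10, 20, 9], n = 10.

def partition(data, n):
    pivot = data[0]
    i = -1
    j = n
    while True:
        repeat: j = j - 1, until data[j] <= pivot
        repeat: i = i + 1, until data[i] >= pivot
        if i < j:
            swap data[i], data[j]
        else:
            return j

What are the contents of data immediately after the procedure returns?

pivot=15
j stops at 9 (9), i stops at 0 (15); swap ⇒ [9, 17, 12, 7, 13, 4, 14, 10, 20, 15]
j stops at 7 (10), i stops at 1 (17); swap ⇒ [9, 10, 12, 7, 13, 4, 14, 17, 20, 15]
j stops at 6, i stops at 7; i≥j ⇒ return 6. data=[9, 10, 12, 7, 13, 4, 14, 17, 20, 15]

[9, 10, 12, 7, 13, 4, 14, 17, 20, 15]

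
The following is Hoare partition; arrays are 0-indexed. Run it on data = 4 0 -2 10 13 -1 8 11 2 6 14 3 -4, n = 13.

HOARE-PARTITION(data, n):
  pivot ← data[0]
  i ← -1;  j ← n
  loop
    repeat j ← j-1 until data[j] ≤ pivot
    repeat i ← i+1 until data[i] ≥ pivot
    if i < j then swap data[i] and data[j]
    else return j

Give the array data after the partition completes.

-4 0 -2 3 2 -1 8 11 13 6 14 10 4

pivot = data[0] = 4; i = -1, j = 13
j→12 (data[12]=-4≤4), i→0 (data[0]=4≥4); i<j, swap → -4 0 -2 10 13 -1 8 11 2 6 14 3 4
j→11 (data[11]=3≤4), i→3 (data[3]=10≥4); i<j, swap → -4 0 -2 3 13 -1 8 11 2 6 14 10 4
j→8 (data[8]=2≤4), i→4 (data[4]=13≥4); i<j, swap → -4 0 -2 3 2 -1 8 11 13 6 14 10 4
j→5, i→6; i≥j, return j=5. data = -4 0 -2 3 2 -1 8 11 13 6 14 10 4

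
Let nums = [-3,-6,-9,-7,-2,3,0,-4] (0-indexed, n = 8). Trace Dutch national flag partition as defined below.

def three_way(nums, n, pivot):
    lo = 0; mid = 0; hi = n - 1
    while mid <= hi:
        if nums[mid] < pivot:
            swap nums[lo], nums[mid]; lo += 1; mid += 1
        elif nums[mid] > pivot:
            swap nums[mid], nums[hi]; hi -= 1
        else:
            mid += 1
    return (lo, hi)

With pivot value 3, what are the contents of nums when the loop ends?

pivot = 3; lo=0, mid=0, hi=7
nums[mid]=-3<3: swap nums[0],nums[0]; lo=1,mid=1 → [-3,-6,-9,-7,-2,3,0,-4]
nums[mid]=-6<3: swap nums[1],nums[1]; lo=2,mid=2 → [-3,-6,-9,-7,-2,3,0,-4]
nums[mid]=-9<3: swap nums[2],nums[2]; lo=3,mid=3 → [-3,-6,-9,-7,-2,3,0,-4]
nums[mid]=-7<3: swap nums[3],nums[3]; lo=4,mid=4 → [-3,-6,-9,-7,-2,3,0,-4]
nums[mid]=-2<3: swap nums[4],nums[4]; lo=5,mid=5 → [-3,-6,-9,-7,-2,3,0,-4]
nums[mid]=3=3: mid=6
nums[mid]=0<3: swap nums[5],nums[6]; lo=6,mid=7 → [-3,-6,-9,-7,-2,0,3,-4]
nums[mid]=-4<3: swap nums[6],nums[7]; lo=7,mid=8 → [-3,-6,-9,-7,-2,0,-4,3]
end: lo=7, hi=7; nums = [-3,-6,-9,-7,-2,0,-4,3]

[-3,-6,-9,-7,-2,0,-4,3]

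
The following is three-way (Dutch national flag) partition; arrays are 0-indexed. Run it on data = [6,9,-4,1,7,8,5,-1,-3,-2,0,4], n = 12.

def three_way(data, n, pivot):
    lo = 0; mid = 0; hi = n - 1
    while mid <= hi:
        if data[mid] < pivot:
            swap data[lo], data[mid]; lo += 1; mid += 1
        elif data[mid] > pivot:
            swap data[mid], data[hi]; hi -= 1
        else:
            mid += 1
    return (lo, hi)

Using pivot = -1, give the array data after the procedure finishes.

lo=0 mid=0 hi=11
6>-1: swap(0,11), hi=10 ⇒ [4,9,-4,1,7,8,5,-1,-3,-2,0,6]
4>-1: swap(0,10), hi=9 ⇒ [0,9,-4,1,7,8,5,-1,-3,-2,4,6]
0>-1: swap(0,9), hi=8 ⇒ [-2,9,-4,1,7,8,5,-1,-3,0,4,6]
-2<-1: swap(0,0), lo=1 mid=1 ⇒ [-2,9,-4,1,7,8,5,-1,-3,0,4,6]
9>-1: swap(1,8), hi=7 ⇒ [-2,-3,-4,1,7,8,5,-1,9,0,4,6]
-3<-1: swap(1,1), lo=2 mid=2 ⇒ [-2,-3,-4,1,7,8,5,-1,9,0,4,6]
-4<-1: swap(2,2), lo=3 mid=3 ⇒ [-2,-3,-4,1,7,8,5,-1,9,0,4,6]
1>-1: swap(3,7), hi=6 ⇒ [-2,-3,-4,-1,7,8,5,1,9,0,4,6]
-1=-1: mid=4
7>-1: swap(4,6), hi=5 ⇒ [-2,-3,-4,-1,5,8,7,1,9,0,4,6]
5>-1: swap(4,5), hi=4 ⇒ [-2,-3,-4,-1,8,5,7,1,9,0,4,6]
8>-1: swap(4,4), hi=3 ⇒ [-2,-3,-4,-1,8,5,7,1,9,0,4,6]
done. lo=3 hi=3; data=[-2,-3,-4,-1,8,5,7,1,9,0,4,6]

[-2,-3,-4,-1,8,5,7,1,9,0,4,6]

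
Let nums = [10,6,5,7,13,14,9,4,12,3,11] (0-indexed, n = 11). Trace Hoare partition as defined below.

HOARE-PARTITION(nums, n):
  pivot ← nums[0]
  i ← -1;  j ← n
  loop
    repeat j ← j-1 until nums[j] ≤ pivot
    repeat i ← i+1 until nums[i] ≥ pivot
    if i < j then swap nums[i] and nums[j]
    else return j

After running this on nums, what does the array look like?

[3,6,5,7,4,9,14,13,12,10,11]

pivot = nums[0] = 10; i = -1, j = 11
j→9 (nums[9]=3≤10), i→0 (nums[0]=10≥10); i<j, swap → [3,6,5,7,13,14,9,4,12,10,11]
j→7 (nums[7]=4≤10), i→4 (nums[4]=13≥10); i<j, swap → [3,6,5,7,4,14,9,13,12,10,11]
j→6 (nums[6]=9≤10), i→5 (nums[5]=14≥10); i<j, swap → [3,6,5,7,4,9,14,13,12,10,11]
j→5, i→6; i≥j, return j=5. nums = [3,6,5,7,4,9,14,13,12,10,11]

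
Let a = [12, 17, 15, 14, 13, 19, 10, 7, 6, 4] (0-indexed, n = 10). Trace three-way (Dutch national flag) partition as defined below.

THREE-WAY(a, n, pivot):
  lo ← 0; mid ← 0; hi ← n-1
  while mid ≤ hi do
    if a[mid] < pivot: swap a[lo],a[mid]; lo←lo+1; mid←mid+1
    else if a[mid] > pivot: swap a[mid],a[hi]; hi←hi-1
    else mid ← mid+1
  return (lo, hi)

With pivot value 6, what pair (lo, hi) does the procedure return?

pivot = 6; lo=0, mid=0, hi=9
a[mid]=12>6: swap a[0],a[9]; hi=8 → [4, 17, 15, 14, 13, 19, 10, 7, 6, 12]
a[mid]=4<6: swap a[0],a[0]; lo=1,mid=1 → [4, 17, 15, 14, 13, 19, 10, 7, 6, 12]
a[mid]=17>6: swap a[1],a[8]; hi=7 → [4, 6, 15, 14, 13, 19, 10, 7, 17, 12]
a[mid]=6=6: mid=2
a[mid]=15>6: swap a[2],a[7]; hi=6 → [4, 6, 7, 14, 13, 19, 10, 15, 17, 12]
a[mid]=7>6: swap a[2],a[6]; hi=5 → [4, 6, 10, 14, 13, 19, 7, 15, 17, 12]
a[mid]=10>6: swap a[2],a[5]; hi=4 → [4, 6, 19, 14, 13, 10, 7, 15, 17, 12]
a[mid]=19>6: swap a[2],a[4]; hi=3 → [4, 6, 13, 14, 19, 10, 7, 15, 17, 12]
a[mid]=13>6: swap a[2],a[3]; hi=2 → [4, 6, 14, 13, 19, 10, 7, 15, 17, 12]
a[mid]=14>6: swap a[2],a[2]; hi=1 → [4, 6, 14, 13, 19, 10, 7, 15, 17, 12]
end: lo=1, hi=1; a = [4, 6, 14, 13, 19, 10, 7, 15, 17, 12]

(1, 1)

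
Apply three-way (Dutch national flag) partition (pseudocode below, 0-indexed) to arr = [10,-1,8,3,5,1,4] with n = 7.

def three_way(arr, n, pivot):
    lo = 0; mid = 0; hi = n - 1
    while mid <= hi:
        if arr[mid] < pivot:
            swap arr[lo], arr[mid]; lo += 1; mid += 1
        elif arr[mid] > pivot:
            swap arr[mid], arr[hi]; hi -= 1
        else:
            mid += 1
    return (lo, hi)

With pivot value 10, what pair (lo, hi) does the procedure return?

pivot = 10; lo=0, mid=0, hi=6
arr[mid]=10=10: mid=1
arr[mid]=-1<10: swap arr[0],arr[1]; lo=1,mid=2 → [-1,10,8,3,5,1,4]
arr[mid]=8<10: swap arr[1],arr[2]; lo=2,mid=3 → [-1,8,10,3,5,1,4]
arr[mid]=3<10: swap arr[2],arr[3]; lo=3,mid=4 → [-1,8,3,10,5,1,4]
arr[mid]=5<10: swap arr[3],arr[4]; lo=4,mid=5 → [-1,8,3,5,10,1,4]
arr[mid]=1<10: swap arr[4],arr[5]; lo=5,mid=6 → [-1,8,3,5,1,10,4]
arr[mid]=4<10: swap arr[5],arr[6]; lo=6,mid=7 → [-1,8,3,5,1,4,10]
end: lo=6, hi=6; arr = [-1,8,3,5,1,4,10]

(6, 6)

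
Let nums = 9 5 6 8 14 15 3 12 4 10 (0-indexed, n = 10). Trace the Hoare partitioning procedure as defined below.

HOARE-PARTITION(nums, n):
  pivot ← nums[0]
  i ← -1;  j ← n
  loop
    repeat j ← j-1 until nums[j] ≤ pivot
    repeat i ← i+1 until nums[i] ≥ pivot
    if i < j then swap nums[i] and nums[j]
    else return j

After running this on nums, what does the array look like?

4 5 6 8 3 15 14 12 9 10

pivot=9
j stops at 8 (4), i stops at 0 (9); swap ⇒ 4 5 6 8 14 15 3 12 9 10
j stops at 6 (3), i stops at 4 (14); swap ⇒ 4 5 6 8 3 15 14 12 9 10
j stops at 4, i stops at 5; i≥j ⇒ return 4. nums=4 5 6 8 3 15 14 12 9 10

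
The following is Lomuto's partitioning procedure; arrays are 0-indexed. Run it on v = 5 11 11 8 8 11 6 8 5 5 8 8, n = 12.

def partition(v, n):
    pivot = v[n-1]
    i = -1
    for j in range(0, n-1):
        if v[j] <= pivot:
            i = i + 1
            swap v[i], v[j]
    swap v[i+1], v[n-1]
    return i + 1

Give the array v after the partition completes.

pivot = v[11] = 8; i = -1
j=0: v[0]=5 ≤ 8 → i=0, swap v[0],v[0] (no change) → 5 11 11 8 8 11 6 8 5 5 8 8
j=1: v[1]=11 > 8 → no swap
j=2: v[2]=11 > 8 → no swap
j=3: v[3]=8 ≤ 8 → i=1, swap v[1],v[3] → 5 8 11 11 8 11 6 8 5 5 8 8
j=4: v[4]=8 ≤ 8 → i=2, swap v[2],v[4] → 5 8 8 11 11 11 6 8 5 5 8 8
j=5: v[5]=11 > 8 → no swap
j=6: v[6]=6 ≤ 8 → i=3, swap v[3],v[6] → 5 8 8 6 11 11 11 8 5 5 8 8
j=7: v[7]=8 ≤ 8 → i=4, swap v[4],v[7] → 5 8 8 6 8 11 11 11 5 5 8 8
j=8: v[8]=5 ≤ 8 → i=5, swap v[5],v[8] → 5 8 8 6 8 5 11 11 11 5 8 8
j=9: v[9]=5 ≤ 8 → i=6, swap v[6],v[9] → 5 8 8 6 8 5 5 11 11 11 8 8
j=10: v[10]=8 ≤ 8 → i=7, swap v[7],v[10] → 5 8 8 6 8 5 5 8 11 11 11 8
final swap v[8],v[11] → 5 8 8 6 8 5 5 8 8 11 11 11; return 8

5 8 8 6 8 5 5 8 8 11 11 11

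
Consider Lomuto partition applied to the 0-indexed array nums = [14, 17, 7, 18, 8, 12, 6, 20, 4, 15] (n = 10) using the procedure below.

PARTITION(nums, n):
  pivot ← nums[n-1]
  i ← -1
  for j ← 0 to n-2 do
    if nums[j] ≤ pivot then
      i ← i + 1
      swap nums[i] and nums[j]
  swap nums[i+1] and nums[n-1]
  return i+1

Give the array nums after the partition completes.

[14, 7, 8, 12, 6, 4, 15, 20, 18, 17]

pivot=15, i=-1
j=0: 14≤15, i=0, swap(0,0) ⇒ [14, 17, 7, 18, 8, 12, 6, 20, 4, 15]
j=1: 17>15, skip
j=2: 7≤15, i=1, swap(1,2) ⇒ [14, 7, 17, 18, 8, 12, 6, 20, 4, 15]
j=3: 18>15, skip
j=4: 8≤15, i=2, swap(2,4) ⇒ [14, 7, 8, 18, 17, 12, 6, 20, 4, 15]
j=5: 12≤15, i=3, swap(3,5) ⇒ [14, 7, 8, 12, 17, 18, 6, 20, 4, 15]
j=6: 6≤15, i=4, swap(4,6) ⇒ [14, 7, 8, 12, 6, 18, 17, 20, 4, 15]
j=7: 20>15, skip
j=8: 4≤15, i=5, swap(5,8) ⇒ [14, 7, 8, 12, 6, 4, 17, 20, 18, 15]
swap(6,9) ⇒ [14, 7, 8, 12, 6, 4, 15, 20, 18, 17]; return 6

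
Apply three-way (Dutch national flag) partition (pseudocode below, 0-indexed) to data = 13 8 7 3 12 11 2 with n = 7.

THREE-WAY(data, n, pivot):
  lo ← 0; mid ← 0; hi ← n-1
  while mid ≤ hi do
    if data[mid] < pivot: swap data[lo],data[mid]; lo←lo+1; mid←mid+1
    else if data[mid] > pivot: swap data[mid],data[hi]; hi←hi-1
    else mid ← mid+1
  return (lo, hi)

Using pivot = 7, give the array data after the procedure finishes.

2 3 7 12 11 8 13

pivot = 7; lo=0, mid=0, hi=6
data[mid]=13>7: swap data[0],data[6]; hi=5 → 2 8 7 3 12 11 13
data[mid]=2<7: swap data[0],data[0]; lo=1,mid=1 → 2 8 7 3 12 11 13
data[mid]=8>7: swap data[1],data[5]; hi=4 → 2 11 7 3 12 8 13
data[mid]=11>7: swap data[1],data[4]; hi=3 → 2 12 7 3 11 8 13
data[mid]=12>7: swap data[1],data[3]; hi=2 → 2 3 7 12 11 8 13
data[mid]=3<7: swap data[1],data[1]; lo=2,mid=2 → 2 3 7 12 11 8 13
data[mid]=7=7: mid=3
end: lo=2, hi=2; data = 2 3 7 12 11 8 13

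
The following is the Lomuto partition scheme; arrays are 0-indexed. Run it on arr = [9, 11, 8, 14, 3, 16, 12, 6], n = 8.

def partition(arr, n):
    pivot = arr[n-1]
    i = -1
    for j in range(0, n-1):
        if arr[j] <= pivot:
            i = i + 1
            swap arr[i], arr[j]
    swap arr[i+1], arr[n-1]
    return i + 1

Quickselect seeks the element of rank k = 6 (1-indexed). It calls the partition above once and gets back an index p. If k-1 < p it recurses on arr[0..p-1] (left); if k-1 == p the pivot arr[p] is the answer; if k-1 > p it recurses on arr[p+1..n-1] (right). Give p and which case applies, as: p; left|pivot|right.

1; right

pivot=6, i=-1
j=0: 9>6, skip
j=1: 11>6, skip
j=2: 8>6, skip
j=3: 14>6, skip
j=4: 3≤6, i=0, swap(0,4) ⇒ [3, 11, 8, 14, 9, 16, 12, 6]
j=5: 16>6, skip
j=6: 12>6, skip
swap(1,7) ⇒ [3, 6, 8, 14, 9, 16, 12, 11]; return 1
p = 1; k-1 = 5 > 1 ⇒ right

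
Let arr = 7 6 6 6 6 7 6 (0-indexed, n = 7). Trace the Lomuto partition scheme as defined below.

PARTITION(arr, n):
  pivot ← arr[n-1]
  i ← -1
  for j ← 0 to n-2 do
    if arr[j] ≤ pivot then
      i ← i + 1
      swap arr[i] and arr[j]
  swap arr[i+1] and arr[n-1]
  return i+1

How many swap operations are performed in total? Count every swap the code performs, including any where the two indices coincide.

5

pivot = arr[6] = 6; i = -1
j=0: arr[0]=7 > 6 → no swap
j=1: arr[1]=6 ≤ 6 → i=0, swap arr[0],arr[1] → 6 7 6 6 6 7 6
j=2: arr[2]=6 ≤ 6 → i=1, swap arr[1],arr[2] → 6 6 7 6 6 7 6
j=3: arr[3]=6 ≤ 6 → i=2, swap arr[2],arr[3] → 6 6 6 7 6 7 6
j=4: arr[4]=6 ≤ 6 → i=3, swap arr[3],arr[4] → 6 6 6 6 7 7 6
j=5: arr[5]=7 > 6 → no swap
final swap arr[4],arr[6] → 6 6 6 6 6 7 7; return 4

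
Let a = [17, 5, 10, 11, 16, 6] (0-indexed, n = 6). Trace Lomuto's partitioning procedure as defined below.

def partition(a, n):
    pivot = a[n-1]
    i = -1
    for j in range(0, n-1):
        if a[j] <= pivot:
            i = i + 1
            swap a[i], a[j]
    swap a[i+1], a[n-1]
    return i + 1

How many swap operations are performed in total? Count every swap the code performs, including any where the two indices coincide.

2

pivot=6, i=-1
j=0: 17>6, skip
j=1: 5≤6, i=0, swap(0,1) ⇒ [5, 17, 10, 11, 16, 6]
j=2: 10>6, skip
j=3: 11>6, skip
j=4: 16>6, skip
swap(1,5) ⇒ [5, 6, 10, 11, 16, 17]; return 1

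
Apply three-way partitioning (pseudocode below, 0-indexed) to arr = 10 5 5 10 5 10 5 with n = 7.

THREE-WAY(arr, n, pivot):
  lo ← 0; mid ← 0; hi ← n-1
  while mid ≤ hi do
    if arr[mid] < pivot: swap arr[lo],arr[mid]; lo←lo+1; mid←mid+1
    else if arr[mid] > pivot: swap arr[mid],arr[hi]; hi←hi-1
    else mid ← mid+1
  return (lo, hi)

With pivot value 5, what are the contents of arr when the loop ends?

5 5 5 5 10 10 10

pivot = 5; lo=0, mid=0, hi=6
arr[mid]=10>5: swap arr[0],arr[6]; hi=5 → 5 5 5 10 5 10 10
arr[mid]=5=5: mid=1
arr[mid]=5=5: mid=2
arr[mid]=5=5: mid=3
arr[mid]=10>5: swap arr[3],arr[5]; hi=4 → 5 5 5 10 5 10 10
arr[mid]=10>5: swap arr[3],arr[4]; hi=3 → 5 5 5 5 10 10 10
arr[mid]=5=5: mid=4
end: lo=0, hi=3; arr = 5 5 5 5 10 10 10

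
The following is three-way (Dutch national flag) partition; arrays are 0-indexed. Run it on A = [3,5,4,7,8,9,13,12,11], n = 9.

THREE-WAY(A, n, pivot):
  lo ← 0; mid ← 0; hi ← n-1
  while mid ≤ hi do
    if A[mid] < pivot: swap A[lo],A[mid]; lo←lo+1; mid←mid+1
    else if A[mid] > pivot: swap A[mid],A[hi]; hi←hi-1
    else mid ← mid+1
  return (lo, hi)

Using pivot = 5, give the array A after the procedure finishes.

pivot = 5; lo=0, mid=0, hi=8
A[mid]=3<5: swap A[0],A[0]; lo=1,mid=1 → [3,5,4,7,8,9,13,12,11]
A[mid]=5=5: mid=2
A[mid]=4<5: swap A[1],A[2]; lo=2,mid=3 → [3,4,5,7,8,9,13,12,11]
A[mid]=7>5: swap A[3],A[8]; hi=7 → [3,4,5,11,8,9,13,12,7]
A[mid]=11>5: swap A[3],A[7]; hi=6 → [3,4,5,12,8,9,13,11,7]
A[mid]=12>5: swap A[3],A[6]; hi=5 → [3,4,5,13,8,9,12,11,7]
A[mid]=13>5: swap A[3],A[5]; hi=4 → [3,4,5,9,8,13,12,11,7]
A[mid]=9>5: swap A[3],A[4]; hi=3 → [3,4,5,8,9,13,12,11,7]
A[mid]=8>5: swap A[3],A[3]; hi=2 → [3,4,5,8,9,13,12,11,7]
end: lo=2, hi=2; A = [3,4,5,8,9,13,12,11,7]

[3,4,5,8,9,13,12,11,7]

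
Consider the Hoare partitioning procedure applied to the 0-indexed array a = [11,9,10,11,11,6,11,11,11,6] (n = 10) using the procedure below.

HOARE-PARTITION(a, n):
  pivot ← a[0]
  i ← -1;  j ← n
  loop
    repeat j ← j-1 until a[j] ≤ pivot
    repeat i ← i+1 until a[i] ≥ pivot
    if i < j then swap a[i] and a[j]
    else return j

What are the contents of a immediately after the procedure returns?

[6,9,10,11,11,6,11,11,11,11]

pivot=11
j stops at 9 (6), i stops at 0 (11); swap ⇒ [6,9,10,11,11,6,11,11,11,11]
j stops at 8 (11), i stops at 3 (11); swap ⇒ [6,9,10,11,11,6,11,11,11,11]
j stops at 7 (11), i stops at 4 (11); swap ⇒ [6,9,10,11,11,6,11,11,11,11]
j stops at 6, i stops at 6; i≥j ⇒ return 6. a=[6,9,10,11,11,6,11,11,11,11]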